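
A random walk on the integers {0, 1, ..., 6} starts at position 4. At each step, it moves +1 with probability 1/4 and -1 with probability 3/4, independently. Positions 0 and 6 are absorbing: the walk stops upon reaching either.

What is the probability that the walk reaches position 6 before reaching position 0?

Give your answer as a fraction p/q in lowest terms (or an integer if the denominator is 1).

Biased walk: p = 1/4, q = 3/4, r = q/p = 3
Gambler's ruin: P(hit 6 before 0 | start at 4) = (1 - r^a)/(1 - r^N)
r^4 = 81; r^6 = 729
P = (1 - 81) / (1 - 729) = -80 / -728 = 10/91

Answer: 10/91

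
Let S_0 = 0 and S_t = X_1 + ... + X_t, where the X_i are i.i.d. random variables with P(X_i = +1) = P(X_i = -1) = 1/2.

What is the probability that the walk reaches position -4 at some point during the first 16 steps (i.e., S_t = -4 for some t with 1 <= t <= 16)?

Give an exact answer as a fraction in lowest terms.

Answer: 10889/32768

Derivation:
Count via complement. Let g(t,s) = #length-t paths at position s with S_1..S_t all ≠ -4.
g(t,s) = g(t-1,s-1) + g(t-1,s+1) for s ≠ -4; g(t,-4) = 0.
t=0: g(0,0)=1
t=1: g(1,-1)=1 g(1,1)=1
t=2: g(2,-2)=1 g(2,0)=2 g(2,2)=1
t=3: g(3,-3)=1 g(3,-1)=3 g(3,1)=3 g(3,3)=1
t=4: g(4,-2)=4 g(4,0)=6 g(4,2)=4 g(4,4)=1
t=5: g(5,-3)=4 g(5,-1)=10 g(5,1)=10 g(5,3)=5 g(5,5)=1
t=6: g(6,-2)=14 g(6,0)=20 g(6,2)=15 g(6,4)=6 g(6,6)=1
t=7: g(7,-3)=14 g(7,-1)=34 g(7,1)=35 g(7,3)=21 g(7,5)=7 g(7,7)=1
t=8: g(8,-2)=48 g(8,0)=69 g(8,2)=56 g(8,4)=28 g(8,6)=8 g(8,8)=1
t=9: g(9,-3)=48 g(9,-1)=117 g(9,1)=125 g(9,3)=84 g(9,5)=36 g(9,7)=9 g(9,9)=1
t=10: g(10,-2)=165 g(10,0)=242 g(10,2)=209 g(10,4)=120 g(10,6)=45 g(10,8)=10 g(10,10)=1
t=11: g(11,-3)=165 g(11,-1)=407 g(11,1)=451 g(11,3)=329 g(11,5)=165 g(11,7)=55 g(11,9)=11 g(11,11)=1
t=12: g(12,-2)=572 g(12,0)=858 g(12,2)=780 g(12,4)=494 g(12,6)=220 g(12,8)=66 g(12,10)=12 g(12,12)=1
t=13: g(13,-3)=572 g(13,-1)=1430 g(13,1)=1638 g(13,3)=1274 g(13,5)=714 g(13,7)=286 g(13,9)=78 g(13,11)=13 g(13,13)=1
t=14: g(14,-2)=2002 g(14,0)=3068 g(14,2)=2912 g(14,4)=1988 g(14,6)=1000 g(14,8)=364 g(14,10)=91 g(14,12)=14 g(14,14)=1
t=15: g(15,-3)=2002 g(15,-1)=5070 g(15,1)=5980 g(15,3)=4900 g(15,5)=2988 g(15,7)=1364 g(15,9)=455 g(15,11)=105 g(15,13)=15 g(15,15)=1
t=16: g(16,-2)=7072 g(16,0)=11050 g(16,2)=10880 g(16,4)=7888 g(16,6)=4352 g(16,8)=1819 g(16,10)=560 g(16,12)=120 g(16,14)=16 g(16,16)=1
Paths never hitting -4: Σ_s g(16,s) = 43758
Paths hitting -4: 2^16 - 43758 = 21778
P = 21778/65536 = 10889/32768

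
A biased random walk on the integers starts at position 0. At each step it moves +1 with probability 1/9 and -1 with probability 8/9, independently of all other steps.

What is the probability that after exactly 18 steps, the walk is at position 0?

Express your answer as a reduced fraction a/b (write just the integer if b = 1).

To be at 0 after 18 steps: need exactly 9 steps of +1 and 9 of -1.
Number of such sequences: C(18,9) = 48620
Each has probability (1/9)^9 · (8/9)^9 = 134217728/150094635296999121
P = 48620 · 134217728/150094635296999121 = 6525665935360/150094635296999121

Answer: 6525665935360/150094635296999121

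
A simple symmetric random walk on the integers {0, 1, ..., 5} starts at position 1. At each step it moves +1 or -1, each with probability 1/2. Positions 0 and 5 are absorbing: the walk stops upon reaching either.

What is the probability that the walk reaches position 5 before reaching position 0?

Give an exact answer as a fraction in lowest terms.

Symmetric walk (p = 1/2): the harmonic-function argument gives P(hit 5 before 0 | start at 1) = a/N.
P = 1/5 = 1/5

Answer: 1/5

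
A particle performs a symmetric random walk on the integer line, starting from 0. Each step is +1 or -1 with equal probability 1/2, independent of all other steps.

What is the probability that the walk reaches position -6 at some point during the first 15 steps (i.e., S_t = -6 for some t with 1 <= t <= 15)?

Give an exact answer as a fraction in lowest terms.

Answer: 1941/16384

Derivation:
Count via complement. Let g(t,s) = #length-t paths at position s with S_1..S_t all ≠ -6.
g(t,s) = g(t-1,s-1) + g(t-1,s+1) for s ≠ -6; g(t,-6) = 0.
t=0: g(0,0)=1
t=1: g(1,-1)=1 g(1,1)=1
t=2: g(2,-2)=1 g(2,0)=2 g(2,2)=1
t=3: g(3,-3)=1 g(3,-1)=3 g(3,1)=3 g(3,3)=1
t=4: g(4,-4)=1 g(4,-2)=4 g(4,0)=6 g(4,2)=4 g(4,4)=1
t=5: g(5,-5)=1 g(5,-3)=5 g(5,-1)=10 g(5,1)=10 g(5,3)=5 g(5,5)=1
t=6: g(6,-4)=6 g(6,-2)=15 g(6,0)=20 g(6,2)=15 g(6,4)=6 g(6,6)=1
t=7: g(7,-5)=6 g(7,-3)=21 g(7,-1)=35 g(7,1)=35 g(7,3)=21 g(7,5)=7 g(7,7)=1
t=8: g(8,-4)=27 g(8,-2)=56 g(8,0)=70 g(8,2)=56 g(8,4)=28 g(8,6)=8 g(8,8)=1
t=9: g(9,-5)=27 g(9,-3)=83 g(9,-1)=126 g(9,1)=126 g(9,3)=84 g(9,5)=36 g(9,7)=9 g(9,9)=1
t=10: g(10,-4)=110 g(10,-2)=209 g(10,0)=252 g(10,2)=210 g(10,4)=120 g(10,6)=45 g(10,8)=10 g(10,10)=1
t=11: g(11,-5)=110 g(11,-3)=319 g(11,-1)=461 g(11,1)=462 g(11,3)=330 g(11,5)=165 g(11,7)=55 g(11,9)=11 g(11,11)=1
t=12: g(12,-4)=429 g(12,-2)=780 g(12,0)=923 g(12,2)=792 g(12,4)=495 g(12,6)=220 g(12,8)=66 g(12,10)=12 g(12,12)=1
t=13: g(13,-5)=429 g(13,-3)=1209 g(13,-1)=1703 g(13,1)=1715 g(13,3)=1287 g(13,5)=715 g(13,7)=286 g(13,9)=78 g(13,11)=13 g(13,13)=1
t=14: g(14,-4)=1638 g(14,-2)=2912 g(14,0)=3418 g(14,2)=3002 g(14,4)=2002 g(14,6)=1001 g(14,8)=364 g(14,10)=91 g(14,12)=14 g(14,14)=1
t=15: g(15,-5)=1638 g(15,-3)=4550 g(15,-1)=6330 g(15,1)=6420 g(15,3)=5004 g(15,5)=3003 g(15,7)=1365 g(15,9)=455 g(15,11)=105 g(15,13)=15 g(15,15)=1
Paths never hitting -6: Σ_s g(15,s) = 28886
Paths hitting -6: 2^15 - 28886 = 3882
P = 3882/32768 = 1941/16384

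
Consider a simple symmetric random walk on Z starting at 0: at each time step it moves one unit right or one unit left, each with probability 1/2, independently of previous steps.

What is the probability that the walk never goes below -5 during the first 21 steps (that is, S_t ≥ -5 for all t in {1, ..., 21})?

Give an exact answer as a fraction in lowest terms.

Answer: 106267/131072

Derivation:
Let f(t,s) = #length-t paths at position s with S_1..S_t all ≥ -5.
f(t,s) = f(t-1,s-1) + f(t-1,s+1) for s ≥ -5; f(t,s) = 0 for s < -5.
t=0: f(0,0)=1
t=1: f(1,-1)=1 f(1,1)=1
t=2: f(2,-2)=1 f(2,0)=2 f(2,2)=1
t=3: f(3,-3)=1 f(3,-1)=3 f(3,1)=3 f(3,3)=1
t=4: f(4,-4)=1 f(4,-2)=4 f(4,0)=6 f(4,2)=4 f(4,4)=1
t=5: f(5,-5)=1 f(5,-3)=5 f(5,-1)=10 f(5,1)=10 f(5,3)=5 f(5,5)=1
t=6: f(6,-4)=6 f(6,-2)=15 f(6,0)=20 f(6,2)=15 f(6,4)=6 f(6,6)=1
t=7: f(7,-5)=6 f(7,-3)=21 f(7,-1)=35 f(7,1)=35 f(7,3)=21 f(7,5)=7 f(7,7)=1
t=8: f(8,-4)=27 f(8,-2)=56 f(8,0)=70 f(8,2)=56 f(8,4)=28 f(8,6)=8 f(8,8)=1
t=9: f(9,-5)=27 f(9,-3)=83 f(9,-1)=126 f(9,1)=126 f(9,3)=84 f(9,5)=36 f(9,7)=9 f(9,9)=1
t=10: f(10,-4)=110 f(10,-2)=209 f(10,0)=252 f(10,2)=210 f(10,4)=120 f(10,6)=45 f(10,8)=10 f(10,10)=1
t=11: f(11,-5)=110 f(11,-3)=319 f(11,-1)=461 f(11,1)=462 f(11,3)=330 f(11,5)=165 f(11,7)=55 f(11,9)=11 f(11,11)=1
t=12: f(12,-4)=429 f(12,-2)=780 f(12,0)=923 f(12,2)=792 f(12,4)=495 f(12,6)=220 f(12,8)=66 f(12,10)=12 f(12,12)=1
t=13: f(13,-5)=429 f(13,-3)=1209 f(13,-1)=1703 f(13,1)=1715 f(13,3)=1287 f(13,5)=715 f(13,7)=286 f(13,9)=78 f(13,11)=13 f(13,13)=1
t=14: f(14,-4)=1638 f(14,-2)=2912 f(14,0)=3418 f(14,2)=3002 f(14,4)=2002 f(14,6)=1001 f(14,8)=364 f(14,10)=91 f(14,12)=14 f(14,14)=1
t=15: f(15,-5)=1638 f(15,-3)=4550 f(15,-1)=6330 f(15,1)=6420 f(15,3)=5004 f(15,5)=3003 f(15,7)=1365 f(15,9)=455 f(15,11)=105 f(15,13)=15 f(15,15)=1
t=16: f(16,-4)=6188 f(16,-2)=10880 f(16,0)=12750 f(16,2)=11424 f(16,4)=8007 f(16,6)=4368 f(16,8)=1820 f(16,10)=560 f(16,12)=120 f(16,14)=16 f(16,16)=1
t=17: f(17,-5)=6188 f(17,-3)=17068 f(17,-1)=23630 f(17,1)=24174 f(17,3)=19431 f(17,5)=12375 f(17,7)=6188 f(17,9)=2380 f(17,11)=680 f(17,13)=136 f(17,15)=17 f(17,17)=1
t=18: f(18,-4)=23256 f(18,-2)=40698 f(18,0)=47804 f(18,2)=43605 f(18,4)=31806 f(18,6)=18563 f(18,8)=8568 f(18,10)=3060 f(18,12)=816 f(18,14)=153 f(18,16)=18 f(18,18)=1
t=19: f(19,-5)=23256 f(19,-3)=63954 f(19,-1)=88502 f(19,1)=91409 f(19,3)=75411 f(19,5)=50369 f(19,7)=27131 f(19,9)=11628 f(19,11)=3876 f(19,13)=969 f(19,15)=171 f(19,17)=19 f(19,19)=1
t=20: f(20,-4)=87210 f(20,-2)=152456 f(20,0)=179911 f(20,2)=166820 f(20,4)=125780 f(20,6)=77500 f(20,8)=38759 f(20,10)=15504 f(20,12)=4845 f(20,14)=1140 f(20,16)=190 f(20,18)=20 f(20,20)=1
t=21: f(21,-5)=87210 f(21,-3)=239666 f(21,-1)=332367 f(21,1)=346731 f(21,3)=292600 f(21,5)=203280 f(21,7)=116259 f(21,9)=54263 f(21,11)=20349 f(21,13)=5985 f(21,15)=1330 f(21,17)=210 f(21,19)=21 f(21,21)=1
Σ_s f(21,s) = 1700272
P = 1700272/2097152 = 106267/131072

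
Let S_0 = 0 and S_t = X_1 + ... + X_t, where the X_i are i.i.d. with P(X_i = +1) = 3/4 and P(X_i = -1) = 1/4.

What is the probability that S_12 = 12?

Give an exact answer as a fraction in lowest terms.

Answer: 531441/16777216

Derivation:
To reach position 12 after 12 steps: need 12 steps of +1 and 0 steps of -1.
Number of such sequences: C(12,12) = 1
Each has probability (3/4)^12 · (1/4)^0 = 531441/16777216
P = 1 · 531441/16777216 = 531441/16777216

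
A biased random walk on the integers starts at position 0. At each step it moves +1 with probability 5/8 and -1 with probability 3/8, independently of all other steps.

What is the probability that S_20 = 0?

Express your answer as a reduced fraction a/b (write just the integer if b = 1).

Answer: 26634904892578125/288230376151711744

Derivation:
To be at 0 after 20 steps: need exactly 10 steps of +1 and 10 of -1.
Number of such sequences: C(20,10) = 184756
Each has probability (5/8)^10 · (3/8)^10 = 576650390625/1152921504606846976
P = 184756 · 576650390625/1152921504606846976 = 26634904892578125/288230376151711744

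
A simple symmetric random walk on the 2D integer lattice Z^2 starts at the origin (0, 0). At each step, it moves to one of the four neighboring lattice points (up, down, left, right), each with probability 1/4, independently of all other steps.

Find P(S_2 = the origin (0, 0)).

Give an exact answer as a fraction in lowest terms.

Let h be the number of horizontal steps (so 2-h are vertical). To end at (0,0) need (h+0)/2 right-steps and ((2-h)+0)/2 up-steps.
Sum over h with 0 ≤ h ≤ 2, h ≡ 0 (mod 2), 2-h ≡ 0 (mod 2):
h=0: C(2,0)·C(0,0)·C(2,1) = 1·1·2 = 2
h=2: C(2,2)·C(2,1)·C(0,0) = 1·2·1 = 2
Total favorable: 4
Total paths: 4^2 = 16
P = 4/16 = 1/4

Answer: 1/4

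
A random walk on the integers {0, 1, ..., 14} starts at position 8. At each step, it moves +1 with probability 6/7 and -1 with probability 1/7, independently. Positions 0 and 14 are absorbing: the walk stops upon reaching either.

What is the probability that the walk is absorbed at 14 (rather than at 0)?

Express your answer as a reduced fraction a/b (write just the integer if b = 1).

Biased walk: p = 6/7, q = 1/7, r = q/p = 1/6
Gambler's ruin: P(hit 14 before 0 | start at 8) = (1 - r^a)/(1 - r^N)
r^8 = 1/1679616; r^14 = 1/78364164096
P = (1 - 1/1679616) / (1 - 1/78364164096) = 1679615/1679616 / 78364164095/78364164096 = 2238974784/2238976117

Answer: 2238974784/2238976117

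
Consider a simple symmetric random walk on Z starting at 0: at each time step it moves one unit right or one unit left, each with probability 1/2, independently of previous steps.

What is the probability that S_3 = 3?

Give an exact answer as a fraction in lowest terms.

To reach position 3 after 3 steps: need 3 steps of +1 and 0 of -1.
Favorable paths: C(3,3) = 1
Total paths: 2^3 = 8
P = 1/8 = 1/8

Answer: 1/8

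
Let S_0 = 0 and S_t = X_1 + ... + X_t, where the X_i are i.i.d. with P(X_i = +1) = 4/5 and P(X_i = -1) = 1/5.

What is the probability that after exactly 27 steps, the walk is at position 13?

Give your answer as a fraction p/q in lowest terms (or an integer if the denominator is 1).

To reach position 13 after 27 steps: need 20 steps of +1 and 7 steps of -1.
Number of such sequences: C(27,20) = 888030
Each has probability (4/5)^20 · (1/5)^7 = 1099511627776/7450580596923828125
P = 888030 · 1099511627776/7450580596923828125 = 195279862162784256/1490116119384765625

Answer: 195279862162784256/1490116119384765625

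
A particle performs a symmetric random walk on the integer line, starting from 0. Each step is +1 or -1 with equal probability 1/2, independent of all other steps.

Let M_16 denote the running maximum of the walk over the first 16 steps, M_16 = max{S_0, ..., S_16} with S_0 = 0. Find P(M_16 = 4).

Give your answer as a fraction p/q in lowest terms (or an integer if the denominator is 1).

Answer: 1001/8192

Derivation:
Let M_16 = max(S_0,...,S_16). Use the reflection principle: for j ≥ 1, #{paths with M_16 ≥ j} = #{S_16 ≥ j} + #{S_16 ≥ j+1}.
By reflection, #{M_16 ≥ 4} = #{S_16 ≥ 4} + #{S_16 ≥ 5} = 14893 + 6885 = 21778.
#{M_16 ≥ 5} = #{S_16 ≥ 5} + #{S_16 ≥ 6} = 6885 + 6885 = 13770.
#{M_16 = 4} = 21778 - 13770 = 8008.
P(M_16 = 4) = 8008/65536 = 1001/8192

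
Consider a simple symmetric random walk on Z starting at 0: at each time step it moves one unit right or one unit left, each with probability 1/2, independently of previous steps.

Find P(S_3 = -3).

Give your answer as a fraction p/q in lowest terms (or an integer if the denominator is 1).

To reach position -3 after 3 steps: need 0 steps of +1 and 3 of -1.
Favorable paths: C(3,0) = 1
Total paths: 2^3 = 8
P = 1/8 = 1/8

Answer: 1/8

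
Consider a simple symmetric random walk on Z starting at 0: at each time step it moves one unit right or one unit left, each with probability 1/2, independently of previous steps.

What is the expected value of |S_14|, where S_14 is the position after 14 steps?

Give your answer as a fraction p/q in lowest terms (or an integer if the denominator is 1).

Answer: 3003/1024

Derivation:
S_14 takes values m ≡ 0 (mod 2) with |m| ≤ 14; P(S_14=m) = C(14,(14+m)/2)/2^14.
Total paths: 2^14 = 16384
Distribution: P(S=-14)=1/16384, P(S=-12)=14/16384, P(S=-10)=91/16384, P(S=-8)=364/16384, P(S=-6)=1001/16384, P(S=-4)=2002/16384, P(S=-2)=3003/16384, P(S=0)=3432/16384, P(S=2)=3003/16384, P(S=4)=2002/16384, P(S=6)=1001/16384, P(S=8)=364/16384, P(S=10)=91/16384, P(S=12)=14/16384, P(S=14)=1/16384
E[|S_14|] = Σ_m |m|·P(S_14=m) = 48048/16384 = 3003/1024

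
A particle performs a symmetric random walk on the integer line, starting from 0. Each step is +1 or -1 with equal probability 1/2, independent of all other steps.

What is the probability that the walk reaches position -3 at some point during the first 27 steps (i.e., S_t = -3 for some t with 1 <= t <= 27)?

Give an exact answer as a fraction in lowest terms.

Count via complement. Let g(t,s) = #length-t paths at position s with S_1..S_t all ≠ -3.
g(t,s) = g(t-1,s-1) + g(t-1,s+1) for s ≠ -3; g(t,-3) = 0.
t=0: g(0,0)=1
t=1: g(1,-1)=1 g(1,1)=1
t=2: g(2,-2)=1 g(2,0)=2 g(2,2)=1
t=3: g(3,-1)=3 g(3,1)=3 g(3,3)=1
t=4: g(4,-2)=3 g(4,0)=6 g(4,2)=4 g(4,4)=1
t=5: g(5,-1)=9 g(5,1)=10 g(5,3)=5 g(5,5)=1
t=6: g(6,-2)=9 g(6,0)=19 g(6,2)=15 g(6,4)=6 g(6,6)=1
t=7: g(7,-1)=28 g(7,1)=34 g(7,3)=21 g(7,5)=7 g(7,7)=1
t=8: g(8,-2)=28 g(8,0)=62 g(8,2)=55 g(8,4)=28 g(8,6)=8 g(8,8)=1
t=9: g(9,-1)=90 g(9,1)=117 g(9,3)=83 g(9,5)=36 g(9,7)=9 g(9,9)=1
t=10: g(10,-2)=90 g(10,0)=207 g(10,2)=200 g(10,4)=119 g(10,6)=45 g(10,8)=10 g(10,10)=1
t=11: g(11,-1)=297 g(11,1)=407 g(11,3)=319 g(11,5)=164 g(11,7)=55 g(11,9)=11 g(11,11)=1
t=12: g(12,-2)=297 g(12,0)=704 g(12,2)=726 g(12,4)=483 g(12,6)=219 g(12,8)=66 g(12,10)=12 g(12,12)=1
t=13: g(13,-1)=1001 g(13,1)=1430 g(13,3)=1209 g(13,5)=702 g(13,7)=285 g(13,9)=78 g(13,11)=13 g(13,13)=1
t=14: g(14,-2)=1001 g(14,0)=2431 g(14,2)=2639 g(14,4)=1911 g(14,6)=987 g(14,8)=363 g(14,10)=91 g(14,12)=14 g(14,14)=1
t=15: g(15,-1)=3432 g(15,1)=5070 g(15,3)=4550 g(15,5)=2898 g(15,7)=1350 g(15,9)=454 g(15,11)=105 g(15,13)=15 g(15,15)=1
t=16: g(16,-2)=3432 g(16,0)=8502 g(16,2)=9620 g(16,4)=7448 g(16,6)=4248 g(16,8)=1804 g(16,10)=559 g(16,12)=120 g(16,14)=16 g(16,16)=1
t=17: g(17,-1)=11934 g(17,1)=18122 g(17,3)=17068 g(17,5)=11696 g(17,7)=6052 g(17,9)=2363 g(17,11)=679 g(17,13)=136 g(17,15)=17 g(17,17)=1
t=18: g(18,-2)=11934 g(18,0)=30056 g(18,2)=35190 g(18,4)=28764 g(18,6)=17748 g(18,8)=8415 g(18,10)=3042 g(18,12)=815 g(18,14)=153 g(18,16)=18 g(18,18)=1
t=19: g(19,-1)=41990 g(19,1)=65246 g(19,3)=63954 g(19,5)=46512 g(19,7)=26163 g(19,9)=11457 g(19,11)=3857 g(19,13)=968 g(19,15)=171 g(19,17)=19 g(19,19)=1
t=20: g(20,-2)=41990 g(20,0)=107236 g(20,2)=129200 g(20,4)=110466 g(20,6)=72675 g(20,8)=37620 g(20,10)=15314 g(20,12)=4825 g(20,14)=1139 g(20,16)=190 g(20,18)=20 g(20,20)=1
t=21: g(21,-1)=149226 g(21,1)=236436 g(21,3)=239666 g(21,5)=183141 g(21,7)=110295 g(21,9)=52934 g(21,11)=20139 g(21,13)=5964 g(21,15)=1329 g(21,17)=210 g(21,19)=21 g(21,21)=1
t=22: g(22,-2)=149226 g(22,0)=385662 g(22,2)=476102 g(22,4)=422807 g(22,6)=293436 g(22,8)=163229 g(22,10)=73073 g(22,12)=26103 g(22,14)=7293 g(22,16)=1539 g(22,18)=231 g(22,20)=22 g(22,22)=1
t=23: g(23,-1)=534888 g(23,1)=861764 g(23,3)=898909 g(23,5)=716243 g(23,7)=456665 g(23,9)=236302 g(23,11)=99176 g(23,13)=33396 g(23,15)=8832 g(23,17)=1770 g(23,19)=253 g(23,21)=23 g(23,23)=1
t=24: g(24,-2)=534888 g(24,0)=1396652 g(24,2)=1760673 g(24,4)=1615152 g(24,6)=1172908 g(24,8)=692967 g(24,10)=335478 g(24,12)=132572 g(24,14)=42228 g(24,16)=10602 g(24,18)=2023 g(24,20)=276 g(24,22)=24 g(24,24)=1
t=25: g(25,-1)=1931540 g(25,1)=3157325 g(25,3)=3375825 g(25,5)=2788060 g(25,7)=1865875 g(25,9)=1028445 g(25,11)=468050 g(25,13)=174800 g(25,15)=52830 g(25,17)=12625 g(25,19)=2299 g(25,21)=300 g(25,23)=25 g(25,25)=1
t=26: g(26,-2)=1931540 g(26,0)=5088865 g(26,2)=6533150 g(26,4)=6163885 g(26,6)=4653935 g(26,8)=2894320 g(26,10)=1496495 g(26,12)=642850 g(26,14)=227630 g(26,16)=65455 g(26,18)=14924 g(26,20)=2599 g(26,22)=325 g(26,24)=26 g(26,26)=1
t=27: g(27,-1)=7020405 g(27,1)=11622015 g(27,3)=12697035 g(27,5)=10817820 g(27,7)=7548255 g(27,9)=4390815 g(27,11)=2139345 g(27,13)=870480 g(27,15)=293085 g(27,17)=80379 g(27,19)=17523 g(27,21)=2924 g(27,23)=351 g(27,25)=27 g(27,27)=1
Paths never hitting -3: Σ_s g(27,s) = 57500460
Paths hitting -3: 2^27 - 57500460 = 76717268
P = 76717268/134217728 = 19179317/33554432

Answer: 19179317/33554432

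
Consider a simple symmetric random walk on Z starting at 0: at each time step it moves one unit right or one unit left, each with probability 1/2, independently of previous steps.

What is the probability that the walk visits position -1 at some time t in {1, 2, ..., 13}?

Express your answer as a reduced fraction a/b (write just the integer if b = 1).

Count via complement. Let g(t,s) = #length-t paths at position s with S_1..S_t all ≠ -1.
g(t,s) = g(t-1,s-1) + g(t-1,s+1) for s ≠ -1; g(t,-1) = 0.
t=0: g(0,0)=1
t=1: g(1,1)=1
t=2: g(2,0)=1 g(2,2)=1
t=3: g(3,1)=2 g(3,3)=1
t=4: g(4,0)=2 g(4,2)=3 g(4,4)=1
t=5: g(5,1)=5 g(5,3)=4 g(5,5)=1
t=6: g(6,0)=5 g(6,2)=9 g(6,4)=5 g(6,6)=1
t=7: g(7,1)=14 g(7,3)=14 g(7,5)=6 g(7,7)=1
t=8: g(8,0)=14 g(8,2)=28 g(8,4)=20 g(8,6)=7 g(8,8)=1
t=9: g(9,1)=42 g(9,3)=48 g(9,5)=27 g(9,7)=8 g(9,9)=1
t=10: g(10,0)=42 g(10,2)=90 g(10,4)=75 g(10,6)=35 g(10,8)=9 g(10,10)=1
t=11: g(11,1)=132 g(11,3)=165 g(11,5)=110 g(11,7)=44 g(11,9)=10 g(11,11)=1
t=12: g(12,0)=132 g(12,2)=297 g(12,4)=275 g(12,6)=154 g(12,8)=54 g(12,10)=11 g(12,12)=1
t=13: g(13,1)=429 g(13,3)=572 g(13,5)=429 g(13,7)=208 g(13,9)=65 g(13,11)=12 g(13,13)=1
Paths never hitting -1: Σ_s g(13,s) = 1716
Paths hitting -1: 2^13 - 1716 = 6476
P = 6476/8192 = 1619/2048

Answer: 1619/2048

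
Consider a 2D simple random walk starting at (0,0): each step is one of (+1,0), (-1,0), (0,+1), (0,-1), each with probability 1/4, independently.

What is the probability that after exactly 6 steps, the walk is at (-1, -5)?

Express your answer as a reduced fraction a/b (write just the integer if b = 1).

Answer: 3/2048

Derivation:
Let h be the number of horizontal steps (so 6-h are vertical). To end at (-1,-5) need (h-1)/2 right-steps and ((6-h)-5)/2 up-steps.
Sum over h with 1 ≤ h ≤ 1, h ≡ 1 (mod 2), 6-h ≡ 1 (mod 2):
h=1: C(6,1)·C(1,0)·C(5,0) = 6·1·1 = 6
Total favorable: 6
Total paths: 4^6 = 4096
P = 6/4096 = 3/2048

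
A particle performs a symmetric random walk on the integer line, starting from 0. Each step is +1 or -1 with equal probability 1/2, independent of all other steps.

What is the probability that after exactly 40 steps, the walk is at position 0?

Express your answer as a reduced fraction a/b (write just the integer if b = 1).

To return to 0 after 40 steps: need exactly 20 steps of +1 and 20 of -1.
Favorable paths: C(40,20) = 137846528820
Total paths: 2^40 = 1099511627776
P = 137846528820/1099511627776 = 34461632205/274877906944

Answer: 34461632205/274877906944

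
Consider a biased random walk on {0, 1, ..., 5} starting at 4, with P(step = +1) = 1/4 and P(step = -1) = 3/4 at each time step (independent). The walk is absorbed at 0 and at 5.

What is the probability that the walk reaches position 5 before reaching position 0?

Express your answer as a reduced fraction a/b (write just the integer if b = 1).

Answer: 40/121

Derivation:
Biased walk: p = 1/4, q = 3/4, r = q/p = 3
Gambler's ruin: P(hit 5 before 0 | start at 4) = (1 - r^a)/(1 - r^N)
r^4 = 81; r^5 = 243
P = (1 - 81) / (1 - 243) = -80 / -242 = 40/121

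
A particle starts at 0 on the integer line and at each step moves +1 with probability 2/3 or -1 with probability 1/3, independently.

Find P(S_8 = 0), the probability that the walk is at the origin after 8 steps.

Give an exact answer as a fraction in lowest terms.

Answer: 1120/6561

Derivation:
To be at 0 after 8 steps: need exactly 4 steps of +1 and 4 of -1.
Number of such sequences: C(8,4) = 70
Each has probability (2/3)^4 · (1/3)^4 = 16/6561
P = 70 · 16/6561 = 1120/6561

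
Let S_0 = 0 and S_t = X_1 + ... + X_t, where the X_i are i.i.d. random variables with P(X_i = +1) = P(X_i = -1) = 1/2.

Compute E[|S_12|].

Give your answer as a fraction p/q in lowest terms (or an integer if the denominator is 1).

S_12 takes values m ≡ 0 (mod 2) with |m| ≤ 12; P(S_12=m) = C(12,(12+m)/2)/2^12.
Total paths: 2^12 = 4096
Distribution: P(S=-12)=1/4096, P(S=-10)=12/4096, P(S=-8)=66/4096, P(S=-6)=220/4096, P(S=-4)=495/4096, P(S=-2)=792/4096, P(S=0)=924/4096, P(S=2)=792/4096, P(S=4)=495/4096, P(S=6)=220/4096, P(S=8)=66/4096, P(S=10)=12/4096, P(S=12)=1/4096
E[|S_12|] = Σ_m |m|·P(S_12=m) = 11088/4096 = 693/256

Answer: 693/256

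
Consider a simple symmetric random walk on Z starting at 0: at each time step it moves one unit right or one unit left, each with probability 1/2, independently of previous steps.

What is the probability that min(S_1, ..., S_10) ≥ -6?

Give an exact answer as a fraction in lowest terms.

Let f(t,s) = #length-t paths at position s with S_1..S_t all ≥ -6.
f(t,s) = f(t-1,s-1) + f(t-1,s+1) for s ≥ -6; f(t,s) = 0 for s < -6.
t=0: f(0,0)=1
t=1: f(1,-1)=1 f(1,1)=1
t=2: f(2,-2)=1 f(2,0)=2 f(2,2)=1
t=3: f(3,-3)=1 f(3,-1)=3 f(3,1)=3 f(3,3)=1
t=4: f(4,-4)=1 f(4,-2)=4 f(4,0)=6 f(4,2)=4 f(4,4)=1
t=5: f(5,-5)=1 f(5,-3)=5 f(5,-1)=10 f(5,1)=10 f(5,3)=5 f(5,5)=1
t=6: f(6,-6)=1 f(6,-4)=6 f(6,-2)=15 f(6,0)=20 f(6,2)=15 f(6,4)=6 f(6,6)=1
t=7: f(7,-5)=7 f(7,-3)=21 f(7,-1)=35 f(7,1)=35 f(7,3)=21 f(7,5)=7 f(7,7)=1
t=8: f(8,-6)=7 f(8,-4)=28 f(8,-2)=56 f(8,0)=70 f(8,2)=56 f(8,4)=28 f(8,6)=8 f(8,8)=1
t=9: f(9,-5)=35 f(9,-3)=84 f(9,-1)=126 f(9,1)=126 f(9,3)=84 f(9,5)=36 f(9,7)=9 f(9,9)=1
t=10: f(10,-6)=35 f(10,-4)=119 f(10,-2)=210 f(10,0)=252 f(10,2)=210 f(10,4)=120 f(10,6)=45 f(10,8)=10 f(10,10)=1
Σ_s f(10,s) = 1002
P = 1002/1024 = 501/512

Answer: 501/512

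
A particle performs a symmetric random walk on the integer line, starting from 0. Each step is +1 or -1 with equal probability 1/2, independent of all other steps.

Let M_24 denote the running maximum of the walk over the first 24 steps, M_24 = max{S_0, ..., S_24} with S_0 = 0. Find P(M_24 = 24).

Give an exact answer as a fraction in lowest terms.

Let M_24 = max(S_0,...,S_24). Use the reflection principle: for j ≥ 1, #{paths with M_24 ≥ j} = #{S_24 ≥ j} + #{S_24 ≥ j+1}.
By reflection, #{M_24 ≥ 24} = #{S_24 ≥ 24} + #{S_24 ≥ 25} = 1 + 0 = 1.
#{M_24 ≥ 25} = #{S_24 ≥ 25} + #{S_24 ≥ 26} = 0 + 0 = 0.
#{M_24 = 24} = 1 - 0 = 1.
P(M_24 = 24) = 1/16777216 = 1/16777216

Answer: 1/16777216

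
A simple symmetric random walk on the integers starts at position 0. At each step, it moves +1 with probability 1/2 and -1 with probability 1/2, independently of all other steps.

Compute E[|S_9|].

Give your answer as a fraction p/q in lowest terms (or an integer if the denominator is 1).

Answer: 315/128

Derivation:
S_9 takes values m ≡ 1 (mod 2) with |m| ≤ 9; P(S_9=m) = C(9,(9+m)/2)/2^9.
Total paths: 2^9 = 512
Distribution: P(S=-9)=1/512, P(S=-7)=9/512, P(S=-5)=36/512, P(S=-3)=84/512, P(S=-1)=126/512, P(S=1)=126/512, P(S=3)=84/512, P(S=5)=36/512, P(S=7)=9/512, P(S=9)=1/512
E[|S_9|] = Σ_m |m|·P(S_9=m) = 1260/512 = 315/128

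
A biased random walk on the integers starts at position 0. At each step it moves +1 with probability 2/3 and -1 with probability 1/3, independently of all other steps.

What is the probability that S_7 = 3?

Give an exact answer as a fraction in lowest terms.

Answer: 224/729

Derivation:
To reach position 3 after 7 steps: need 5 steps of +1 and 2 steps of -1.
Number of such sequences: C(7,5) = 21
Each has probability (2/3)^5 · (1/3)^2 = 32/2187
P = 21 · 32/2187 = 224/729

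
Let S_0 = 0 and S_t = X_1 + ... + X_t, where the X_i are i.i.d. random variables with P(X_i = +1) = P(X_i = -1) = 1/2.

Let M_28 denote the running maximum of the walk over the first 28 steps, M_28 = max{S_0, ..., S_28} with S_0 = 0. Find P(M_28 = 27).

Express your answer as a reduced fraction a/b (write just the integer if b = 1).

Answer: 1/268435456

Derivation:
Let M_28 = max(S_0,...,S_28). Use the reflection principle: for j ≥ 1, #{paths with M_28 ≥ j} = #{S_28 ≥ j} + #{S_28 ≥ j+1}.
By reflection, #{M_28 ≥ 27} = #{S_28 ≥ 27} + #{S_28 ≥ 28} = 1 + 1 = 2.
#{M_28 ≥ 28} = #{S_28 ≥ 28} + #{S_28 ≥ 29} = 1 + 0 = 1.
#{M_28 = 27} = 2 - 1 = 1.
P(M_28 = 27) = 1/268435456 = 1/268435456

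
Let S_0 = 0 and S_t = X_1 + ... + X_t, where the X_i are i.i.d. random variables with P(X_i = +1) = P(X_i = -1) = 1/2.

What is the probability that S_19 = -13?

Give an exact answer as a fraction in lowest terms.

Answer: 969/524288

Derivation:
To reach position -13 after 19 steps: need 3 steps of +1 and 16 of -1.
Favorable paths: C(19,3) = 969
Total paths: 2^19 = 524288
P = 969/524288 = 969/524288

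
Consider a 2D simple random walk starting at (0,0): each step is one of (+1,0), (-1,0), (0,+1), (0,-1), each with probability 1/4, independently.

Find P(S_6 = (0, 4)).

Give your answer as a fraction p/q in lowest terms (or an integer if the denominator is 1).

Answer: 9/1024

Derivation:
Let h be the number of horizontal steps (so 6-h are vertical). To end at (0,4) need (h+0)/2 right-steps and ((6-h)+4)/2 up-steps.
Sum over h with 0 ≤ h ≤ 2, h ≡ 0 (mod 2), 6-h ≡ 0 (mod 2):
h=0: C(6,0)·C(0,0)·C(6,5) = 1·1·6 = 6
h=2: C(6,2)·C(2,1)·C(4,4) = 15·2·1 = 30
Total favorable: 36
Total paths: 4^6 = 4096
P = 36/4096 = 9/1024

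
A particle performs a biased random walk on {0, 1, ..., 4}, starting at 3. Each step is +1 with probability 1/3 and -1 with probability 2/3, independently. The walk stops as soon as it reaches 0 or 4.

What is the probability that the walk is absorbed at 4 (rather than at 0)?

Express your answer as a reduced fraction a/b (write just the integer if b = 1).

Answer: 7/15

Derivation:
Biased walk: p = 1/3, q = 2/3, r = q/p = 2
Gambler's ruin: P(hit 4 before 0 | start at 3) = (1 - r^a)/(1 - r^N)
r^3 = 8; r^4 = 16
P = (1 - 8) / (1 - 16) = -7 / -15 = 7/15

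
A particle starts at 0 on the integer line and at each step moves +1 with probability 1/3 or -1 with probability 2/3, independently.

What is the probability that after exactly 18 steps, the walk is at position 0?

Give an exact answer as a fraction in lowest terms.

To be at 0 after 18 steps: need exactly 9 steps of +1 and 9 of -1.
Number of such sequences: C(18,9) = 48620
Each has probability (1/3)^9 · (2/3)^9 = 512/387420489
P = 48620 · 512/387420489 = 24893440/387420489

Answer: 24893440/387420489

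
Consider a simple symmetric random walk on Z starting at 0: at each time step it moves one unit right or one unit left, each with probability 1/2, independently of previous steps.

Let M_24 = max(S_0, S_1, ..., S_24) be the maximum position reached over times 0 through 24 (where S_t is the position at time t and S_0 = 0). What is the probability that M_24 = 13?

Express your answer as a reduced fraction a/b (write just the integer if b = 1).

Answer: 5313/2097152

Derivation:
Let M_24 = max(S_0,...,S_24). Use the reflection principle: for j ≥ 1, #{paths with M_24 ≥ j} = #{S_24 ≥ j} + #{S_24 ≥ j+1}.
By reflection, #{M_24 ≥ 13} = #{S_24 ≥ 13} + #{S_24 ≥ 14} = 55455 + 55455 = 110910.
#{M_24 ≥ 14} = #{S_24 ≥ 14} + #{S_24 ≥ 15} = 55455 + 12951 = 68406.
#{M_24 = 13} = 110910 - 68406 = 42504.
P(M_24 = 13) = 42504/16777216 = 5313/2097152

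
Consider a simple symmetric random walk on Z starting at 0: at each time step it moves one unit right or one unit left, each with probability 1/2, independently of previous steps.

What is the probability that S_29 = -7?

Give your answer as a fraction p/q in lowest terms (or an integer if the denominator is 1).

To reach position -7 after 29 steps: need 11 steps of +1 and 18 of -1.
Favorable paths: C(29,11) = 34597290
Total paths: 2^29 = 536870912
P = 34597290/536870912 = 17298645/268435456

Answer: 17298645/268435456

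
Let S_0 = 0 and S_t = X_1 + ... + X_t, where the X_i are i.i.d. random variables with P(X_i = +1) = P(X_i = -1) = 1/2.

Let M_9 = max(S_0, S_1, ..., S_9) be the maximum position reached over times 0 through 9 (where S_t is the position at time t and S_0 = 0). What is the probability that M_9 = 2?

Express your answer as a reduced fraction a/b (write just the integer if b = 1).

Let M_9 = max(S_0,...,S_9). Use the reflection principle: for j ≥ 1, #{paths with M_9 ≥ j} = #{S_9 ≥ j} + #{S_9 ≥ j+1}.
By reflection, #{M_9 ≥ 2} = #{S_9 ≥ 2} + #{S_9 ≥ 3} = 130 + 130 = 260.
#{M_9 ≥ 3} = #{S_9 ≥ 3} + #{S_9 ≥ 4} = 130 + 46 = 176.
#{M_9 = 2} = 260 - 176 = 84.
P(M_9 = 2) = 84/512 = 21/128

Answer: 21/128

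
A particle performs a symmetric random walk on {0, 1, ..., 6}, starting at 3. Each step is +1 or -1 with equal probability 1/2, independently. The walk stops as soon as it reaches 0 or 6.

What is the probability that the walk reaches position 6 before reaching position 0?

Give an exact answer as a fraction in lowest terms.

Answer: 1/2

Derivation:
Symmetric walk (p = 1/2): the harmonic-function argument gives P(hit 6 before 0 | start at 3) = a/N.
P = 3/6 = 1/2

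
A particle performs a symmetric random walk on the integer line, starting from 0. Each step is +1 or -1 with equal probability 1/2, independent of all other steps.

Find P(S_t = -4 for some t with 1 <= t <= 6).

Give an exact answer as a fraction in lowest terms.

Count via complement. Let g(t,s) = #length-t paths at position s with S_1..S_t all ≠ -4.
g(t,s) = g(t-1,s-1) + g(t-1,s+1) for s ≠ -4; g(t,-4) = 0.
t=0: g(0,0)=1
t=1: g(1,-1)=1 g(1,1)=1
t=2: g(2,-2)=1 g(2,0)=2 g(2,2)=1
t=3: g(3,-3)=1 g(3,-1)=3 g(3,1)=3 g(3,3)=1
t=4: g(4,-2)=4 g(4,0)=6 g(4,2)=4 g(4,4)=1
t=5: g(5,-3)=4 g(5,-1)=10 g(5,1)=10 g(5,3)=5 g(5,5)=1
t=6: g(6,-2)=14 g(6,0)=20 g(6,2)=15 g(6,4)=6 g(6,6)=1
Paths never hitting -4: Σ_s g(6,s) = 56
Paths hitting -4: 2^6 - 56 = 8
P = 8/64 = 1/8

Answer: 1/8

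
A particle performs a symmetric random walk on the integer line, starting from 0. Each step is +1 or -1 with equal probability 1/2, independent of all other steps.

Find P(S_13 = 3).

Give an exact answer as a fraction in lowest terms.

Answer: 1287/8192

Derivation:
To reach position 3 after 13 steps: need 8 steps of +1 and 5 of -1.
Favorable paths: C(13,8) = 1287
Total paths: 2^13 = 8192
P = 1287/8192 = 1287/8192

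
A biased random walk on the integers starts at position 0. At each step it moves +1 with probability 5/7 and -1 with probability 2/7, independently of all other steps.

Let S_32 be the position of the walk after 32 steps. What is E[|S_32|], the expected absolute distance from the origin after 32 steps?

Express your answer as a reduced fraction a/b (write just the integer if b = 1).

S_32 takes values m ≡ 0 (mod 2) with |m| ≤ 32; P(S_32=m) = C(32,(32+m)/2) · (5/7)^((32+m)/2) · (2/7)^((32-m)/2).
Distribution: P(S=-32)=4294967296/1104427674243920646305299201, P(S=-30)=343597383680/1104427674243920646305299201, P(S=-28)=13314398617600/1104427674243920646305299201, P(S=-26)=332859965440000/1104427674243920646305299201, P(S=-24)=6033086873600000/1104427674243920646305299201, P(S=-22)=12066173747200000/157775382034845806615042743, P(S=-20)=135744454656000000/157775382034845806615042743, P(S=-18)=8823389552640000000/1104427674243920646305299201, P(S=-16)=68932730880000000000/1104427674243920646305299201, P(S=-14)=459551539200000000000/1104427674243920646305299201, P(S=-12)=2642421350400000000000/1104427674243920646305299201, P(S=-10)=13212106752000000000000/1104427674243920646305299201, P(S=-8)=8257566720000000000000/157775382034845806615042743, P(S=-6)=31759872000000000000000/157775382034845806615042743, P(S=-4)=754296960000000000000000/1104427674243920646305299201, P(S=-2)=2262890880000000000000000/1104427674243920646305299201, P(S=0)=6010803900000000000000000/1104427674243920646305299201, P(S=2)=14143068000000000000000000/1104427674243920646305299201, P(S=4)=29464725000000000000000000/1104427674243920646305299201, P(S=6)=7753875000000000000000000/157775382034845806615042743, P(S=8)=12600046875000000000000000/157775382034845806615042743, P(S=10)=126000468750000000000000000/1104427674243920646305299201, P(S=12)=157500585937500000000000000/1104427674243920646305299201, P(S=14)=171196289062500000000000000/1104427674243920646305299201, P(S=16)=160496520996093750000000000/1104427674243920646305299201, P(S=18)=128397216796875000000000000/1104427674243920646305299201, P(S=20)=12345886230468750000000000/157775382034845806615042743, P(S=22)=6858825683593750000000000/157775382034845806615042743, P(S=24)=21433830261230468750000000/1104427674243920646305299201, P(S=26)=7390975952148437500000000/1104427674243920646305299201, P(S=28)=1847743988037109375000000/1104427674243920646305299201, P(S=30)=298023223876953125000000/1104427674243920646305299201, P(S=32)=23283064365386962890625/1104427674243920646305299201
E[|S_32|] = Σ_m |m|·P(S_32=m) = 15165458384478288893080896672/1104427674243920646305299201

Answer: 15165458384478288893080896672/1104427674243920646305299201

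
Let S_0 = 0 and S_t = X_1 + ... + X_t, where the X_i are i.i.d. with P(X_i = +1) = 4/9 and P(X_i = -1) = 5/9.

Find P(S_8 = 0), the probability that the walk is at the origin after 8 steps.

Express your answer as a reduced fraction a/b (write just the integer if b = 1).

Answer: 11200000/43046721

Derivation:
To be at 0 after 8 steps: need exactly 4 steps of +1 and 4 of -1.
Number of such sequences: C(8,4) = 70
Each has probability (4/9)^4 · (5/9)^4 = 160000/43046721
P = 70 · 160000/43046721 = 11200000/43046721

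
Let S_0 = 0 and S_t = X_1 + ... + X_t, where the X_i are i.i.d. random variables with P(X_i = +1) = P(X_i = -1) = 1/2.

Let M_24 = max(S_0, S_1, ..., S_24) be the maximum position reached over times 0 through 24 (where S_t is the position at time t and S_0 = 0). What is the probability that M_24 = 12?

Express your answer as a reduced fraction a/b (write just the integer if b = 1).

Let M_24 = max(S_0,...,S_24). Use the reflection principle: for j ≥ 1, #{paths with M_24 ≥ j} = #{S_24 ≥ j} + #{S_24 ≥ j+1}.
By reflection, #{M_24 ≥ 12} = #{S_24 ≥ 12} + #{S_24 ≥ 13} = 190051 + 55455 = 245506.
#{M_24 ≥ 13} = #{S_24 ≥ 13} + #{S_24 ≥ 14} = 55455 + 55455 = 110910.
#{M_24 = 12} = 245506 - 110910 = 134596.
P(M_24 = 12) = 134596/16777216 = 33649/4194304

Answer: 33649/4194304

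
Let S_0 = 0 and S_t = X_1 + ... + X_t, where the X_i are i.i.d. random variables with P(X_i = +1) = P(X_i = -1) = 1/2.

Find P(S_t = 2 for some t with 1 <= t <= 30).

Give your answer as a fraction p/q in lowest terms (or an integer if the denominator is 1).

Count via complement. Let g(t,s) = #length-t paths at position s with S_1..S_t all ≠ 2.
g(t,s) = g(t-1,s-1) + g(t-1,s+1) for s ≠ 2; g(t,2) = 0.
t=0: g(0,0)=1
t=1: g(1,-1)=1 g(1,1)=1
t=2: g(2,-2)=1 g(2,0)=2
t=3: g(3,-3)=1 g(3,-1)=3 g(3,1)=2
t=4: g(4,-4)=1 g(4,-2)=4 g(4,0)=5
t=5: g(5,-5)=1 g(5,-3)=5 g(5,-1)=9 g(5,1)=5
t=6: g(6,-6)=1 g(6,-4)=6 g(6,-2)=14 g(6,0)=14
t=7: g(7,-7)=1 g(7,-5)=7 g(7,-3)=20 g(7,-1)=28 g(7,1)=14
t=8: g(8,-8)=1 g(8,-6)=8 g(8,-4)=27 g(8,-2)=48 g(8,0)=42
t=9: g(9,-9)=1 g(9,-7)=9 g(9,-5)=35 g(9,-3)=75 g(9,-1)=90 g(9,1)=42
t=10: g(10,-10)=1 g(10,-8)=10 g(10,-6)=44 g(10,-4)=110 g(10,-2)=165 g(10,0)=132
t=11: g(11,-11)=1 g(11,-9)=11 g(11,-7)=54 g(11,-5)=154 g(11,-3)=275 g(11,-1)=297 g(11,1)=132
t=12: g(12,-12)=1 g(12,-10)=12 g(12,-8)=65 g(12,-6)=208 g(12,-4)=429 g(12,-2)=572 g(12,0)=429
t=13: g(13,-13)=1 g(13,-11)=13 g(13,-9)=77 g(13,-7)=273 g(13,-5)=637 g(13,-3)=1001 g(13,-1)=1001 g(13,1)=429
t=14: g(14,-14)=1 g(14,-12)=14 g(14,-10)=90 g(14,-8)=350 g(14,-6)=910 g(14,-4)=1638 g(14,-2)=2002 g(14,0)=1430
t=15: g(15,-15)=1 g(15,-13)=15 g(15,-11)=104 g(15,-9)=440 g(15,-7)=1260 g(15,-5)=2548 g(15,-3)=3640 g(15,-1)=3432 g(15,1)=1430
t=16: g(16,-16)=1 g(16,-14)=16 g(16,-12)=119 g(16,-10)=544 g(16,-8)=1700 g(16,-6)=3808 g(16,-4)=6188 g(16,-2)=7072 g(16,0)=4862
t=17: g(17,-17)=1 g(17,-15)=17 g(17,-13)=135 g(17,-11)=663 g(17,-9)=2244 g(17,-7)=5508 g(17,-5)=9996 g(17,-3)=13260 g(17,-1)=11934 g(17,1)=4862
t=18: g(18,-18)=1 g(18,-16)=18 g(18,-14)=152 g(18,-12)=798 g(18,-10)=2907 g(18,-8)=7752 g(18,-6)=15504 g(18,-4)=23256 g(18,-2)=25194 g(18,0)=16796
t=19: g(19,-19)=1 g(19,-17)=19 g(19,-15)=170 g(19,-13)=950 g(19,-11)=3705 g(19,-9)=10659 g(19,-7)=23256 g(19,-5)=38760 g(19,-3)=48450 g(19,-1)=41990 g(19,1)=16796
t=20: g(20,-20)=1 g(20,-18)=20 g(20,-16)=189 g(20,-14)=1120 g(20,-12)=4655 g(20,-10)=14364 g(20,-8)=33915 g(20,-6)=62016 g(20,-4)=87210 g(20,-2)=90440 g(20,0)=58786
t=21: g(21,-21)=1 g(21,-19)=21 g(21,-17)=209 g(21,-15)=1309 g(21,-13)=5775 g(21,-11)=19019 g(21,-9)=48279 g(21,-7)=95931 g(21,-5)=149226 g(21,-3)=177650 g(21,-1)=149226 g(21,1)=58786
t=22: g(22,-22)=1 g(22,-20)=22 g(22,-18)=230 g(22,-16)=1518 g(22,-14)=7084 g(22,-12)=24794 g(22,-10)=67298 g(22,-8)=144210 g(22,-6)=245157 g(22,-4)=326876 g(22,-2)=326876 g(22,0)=208012
t=23: g(23,-23)=1 g(23,-21)=23 g(23,-19)=252 g(23,-17)=1748 g(23,-15)=8602 g(23,-13)=31878 g(23,-11)=92092 g(23,-9)=211508 g(23,-7)=389367 g(23,-5)=572033 g(23,-3)=653752 g(23,-1)=534888 g(23,1)=208012
t=24: g(24,-24)=1 g(24,-22)=24 g(24,-20)=275 g(24,-18)=2000 g(24,-16)=10350 g(24,-14)=40480 g(24,-12)=123970 g(24,-10)=303600 g(24,-8)=600875 g(24,-6)=961400 g(24,-4)=1225785 g(24,-2)=1188640 g(24,0)=742900
t=25: g(25,-25)=1 g(25,-23)=25 g(25,-21)=299 g(25,-19)=2275 g(25,-17)=12350 g(25,-15)=50830 g(25,-13)=164450 g(25,-11)=427570 g(25,-9)=904475 g(25,-7)=1562275 g(25,-5)=2187185 g(25,-3)=2414425 g(25,-1)=1931540 g(25,1)=742900
t=26: g(26,-26)=1 g(26,-24)=26 g(26,-22)=324 g(26,-20)=2574 g(26,-18)=14625 g(26,-16)=63180 g(26,-14)=215280 g(26,-12)=592020 g(26,-10)=1332045 g(26,-8)=2466750 g(26,-6)=3749460 g(26,-4)=4601610 g(26,-2)=4345965 g(26,0)=2674440
t=27: g(27,-27)=1 g(27,-25)=27 g(27,-23)=350 g(27,-21)=2898 g(27,-19)=17199 g(27,-17)=77805 g(27,-15)=278460 g(27,-13)=807300 g(27,-11)=1924065 g(27,-9)=3798795 g(27,-7)=6216210 g(27,-5)=8351070 g(27,-3)=8947575 g(27,-1)=7020405 g(27,1)=2674440
t=28: g(28,-28)=1 g(28,-26)=28 g(28,-24)=377 g(28,-22)=3248 g(28,-20)=20097 g(28,-18)=95004 g(28,-16)=356265 g(28,-14)=1085760 g(28,-12)=2731365 g(28,-10)=5722860 g(28,-8)=10015005 g(28,-6)=14567280 g(28,-4)=17298645 g(28,-2)=15967980 g(28,0)=9694845
t=29: g(29,-29)=1 g(29,-27)=29 g(29,-25)=405 g(29,-23)=3625 g(29,-21)=23345 g(29,-19)=115101 g(29,-17)=451269 g(29,-15)=1442025 g(29,-13)=3817125 g(29,-11)=8454225 g(29,-9)=15737865 g(29,-7)=24582285 g(29,-5)=31865925 g(29,-3)=33266625 g(29,-1)=25662825 g(29,1)=9694845
t=30: g(30,-30)=1 g(30,-28)=30 g(30,-26)=434 g(30,-24)=4030 g(30,-22)=26970 g(30,-20)=138446 g(30,-18)=566370 g(30,-16)=1893294 g(30,-14)=5259150 g(30,-12)=12271350 g(30,-10)=24192090 g(30,-8)=40320150 g(30,-6)=56448210 g(30,-4)=65132550 g(30,-2)=58929450 g(30,0)=35357670
Paths never hitting 2: Σ_s g(30,s) = 300540195
Paths hitting 2: 2^30 - 300540195 = 773201629
P = 773201629/1073741824 = 773201629/1073741824

Answer: 773201629/1073741824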